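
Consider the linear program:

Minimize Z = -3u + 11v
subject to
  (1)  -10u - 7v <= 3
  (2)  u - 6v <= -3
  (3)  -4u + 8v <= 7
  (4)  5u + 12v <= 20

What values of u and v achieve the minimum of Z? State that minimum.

Vertices and Z = -3u + 11v:
  (-39/67, 27/67) → Z = 414/67
  (-73/108, 29/54) → Z = 857/108
  (2, 5/6) → Z = 19/6
  (19/22, 115/88) → Z = 1037/88

u = 2, v = 5/6, minimum Z = 19/6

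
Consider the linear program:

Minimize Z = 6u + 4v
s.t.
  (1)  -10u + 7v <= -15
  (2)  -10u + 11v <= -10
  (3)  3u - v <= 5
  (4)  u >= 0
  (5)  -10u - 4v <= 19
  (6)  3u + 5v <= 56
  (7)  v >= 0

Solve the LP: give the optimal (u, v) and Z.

u = 3/2, v = 0, minimum Z = 9

Corner points and Z = 6u + 4v:
  (20/11, 5/11) → Z = 140/11
  (3/2, 0) → Z = 9
  (5/3, 0) → Z = 10

The optimum lies where -10u + 7v = -15 and v = 0.
Solving simultaneously gives u = 3/2, v = 0.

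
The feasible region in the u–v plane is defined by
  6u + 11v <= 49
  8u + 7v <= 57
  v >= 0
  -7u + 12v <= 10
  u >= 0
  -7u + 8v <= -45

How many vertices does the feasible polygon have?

3

Intersecting each pair of boundary lines and keeping only the points that satisfy every inequality leaves:
  (57/8, 0)
  (771/113, 39/113)
  (45/7, 0)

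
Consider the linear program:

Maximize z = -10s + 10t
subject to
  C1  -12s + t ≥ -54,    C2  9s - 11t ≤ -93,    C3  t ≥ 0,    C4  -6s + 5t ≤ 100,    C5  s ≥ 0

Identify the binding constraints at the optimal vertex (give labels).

C1 and C4

Corner points and z = -10s + 10t:
  (229/41, 534/41) → z = 3050/41
  (185/27, 254/9) → z = 5770/27
  (0, 93/11) → z = 930/11
  (0, 20) → z = 200

The maximum is at (185/27, 254/9). Substituting into each constraint, equality holds for C1 and C4; the remaining constraints have slack.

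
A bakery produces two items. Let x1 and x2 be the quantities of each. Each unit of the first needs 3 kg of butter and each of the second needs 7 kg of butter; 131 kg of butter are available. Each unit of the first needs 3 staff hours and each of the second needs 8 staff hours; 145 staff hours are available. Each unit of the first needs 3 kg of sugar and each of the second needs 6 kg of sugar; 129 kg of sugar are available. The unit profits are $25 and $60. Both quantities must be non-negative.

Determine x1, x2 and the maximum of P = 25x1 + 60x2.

Corner points and P = 25x1 + 60x2:
  (0, 0) → P = 0
  (0, 145/8) → P = 2175/2
  (43, 0) → P = 1075
  (11, 14) → P = 1115
  (39, 2) → P = 1095

x1 = 11, x2 = 14, maximum P = 1115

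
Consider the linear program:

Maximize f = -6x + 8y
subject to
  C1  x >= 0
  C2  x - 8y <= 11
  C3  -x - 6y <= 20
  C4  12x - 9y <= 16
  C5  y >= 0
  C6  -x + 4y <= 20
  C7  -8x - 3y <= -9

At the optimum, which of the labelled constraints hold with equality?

C1 and C6

Corner points and f = -6x + 8y:
  (0, 5) → f = 40
  (0, 3) → f = 24
  (4/3, 0) → f = -8
  (244/39, 256/39) → f = 584/39
  (9/8, 0) → f = -27/4

The maximum is at (0, 5). Substituting into each constraint, equality holds for C1 and C6; the remaining constraints have slack.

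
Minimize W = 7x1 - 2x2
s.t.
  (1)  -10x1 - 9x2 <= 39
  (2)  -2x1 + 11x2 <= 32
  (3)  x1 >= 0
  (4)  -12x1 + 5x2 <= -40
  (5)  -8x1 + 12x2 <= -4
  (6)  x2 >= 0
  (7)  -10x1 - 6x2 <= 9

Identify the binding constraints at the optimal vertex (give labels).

(4) and (6)

Feasible corners and W = 7x1 - 2x2:
  (107/16, 33/8) → W = 617/16
  (115/26, 34/13) → W = 669/26
  (10/3, 0) → W = 70/3
The feasible region is unbounded (it extends along (1, 0), (11, 2)), but W strictly increases along every unbounded feasible direction, so there is no improving ray and the minimum is attained at a vertex.

The minimum is at (10/3, 0). Substituting into each constraint, equality holds for (4) and (6); the remaining constraints have slack.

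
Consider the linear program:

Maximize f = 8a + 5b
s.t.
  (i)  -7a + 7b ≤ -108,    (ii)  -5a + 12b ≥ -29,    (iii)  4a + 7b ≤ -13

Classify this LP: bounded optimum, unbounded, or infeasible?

infeasible

The boundaries -7a + 7b = -108 and -5a + 12b = -29 meet at (1093/49, 337/49), but that point violates 4a + 7b ≤ -13. Every candidate vertex is excluded by some other constraint, so the feasible region is empty.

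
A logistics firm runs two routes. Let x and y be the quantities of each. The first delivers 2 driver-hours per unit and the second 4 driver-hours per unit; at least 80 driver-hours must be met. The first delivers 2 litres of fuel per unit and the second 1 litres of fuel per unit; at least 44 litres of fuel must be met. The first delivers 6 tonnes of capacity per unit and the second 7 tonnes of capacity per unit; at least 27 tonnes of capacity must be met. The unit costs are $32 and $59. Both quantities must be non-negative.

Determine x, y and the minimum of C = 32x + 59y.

x = 16, y = 12, minimum C = 1220

Vertices and C = 32x + 59y:
  (0, 44) → C = 2596
  (40, 0) → C = 1280
  (16, 12) → C = 1220
The feasible region is unbounded (it extends along (0, 1), (1, 0)), but C strictly increases along every unbounded feasible direction, so there is no improving ray and the minimum is attained at a vertex.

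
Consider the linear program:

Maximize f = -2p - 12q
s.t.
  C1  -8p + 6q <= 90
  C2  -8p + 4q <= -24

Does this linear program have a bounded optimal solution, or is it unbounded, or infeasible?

unbounded

From the feasible point (63/2, 57), moving in the direction (-4, -8) keeps every constraint satisfied while f increases without bound.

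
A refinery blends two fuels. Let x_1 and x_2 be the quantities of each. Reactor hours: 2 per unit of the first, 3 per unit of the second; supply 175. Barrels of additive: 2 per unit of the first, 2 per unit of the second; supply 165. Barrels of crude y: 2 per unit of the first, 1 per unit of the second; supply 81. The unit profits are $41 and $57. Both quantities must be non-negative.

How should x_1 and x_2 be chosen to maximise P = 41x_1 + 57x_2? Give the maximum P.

The optimum lies where 2x_1 + 3x_2 = 175 and 2x_1 + x_2 = 81.
Solving simultaneously gives x_1 = 17, x_2 = 47.

x_1 = 17, x_2 = 47, maximum P = 3376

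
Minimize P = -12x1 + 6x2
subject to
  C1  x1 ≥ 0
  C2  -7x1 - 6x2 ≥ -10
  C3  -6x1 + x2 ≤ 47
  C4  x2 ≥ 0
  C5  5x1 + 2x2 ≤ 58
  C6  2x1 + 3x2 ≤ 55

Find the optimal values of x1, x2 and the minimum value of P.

x1 = 10/7, x2 = 0, minimum P = -120/7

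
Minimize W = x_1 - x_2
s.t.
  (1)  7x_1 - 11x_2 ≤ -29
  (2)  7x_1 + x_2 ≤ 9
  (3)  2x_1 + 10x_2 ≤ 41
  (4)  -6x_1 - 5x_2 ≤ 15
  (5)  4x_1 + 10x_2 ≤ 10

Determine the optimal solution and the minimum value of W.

At the optimal vertex, -6x_1 - 5x_2 = 15 and 4x_1 + 10x_2 = 10.
Solving simultaneously gives x_1 = -5, x_2 = 3.

x_1 = -5, x_2 = 3, minimum W = -8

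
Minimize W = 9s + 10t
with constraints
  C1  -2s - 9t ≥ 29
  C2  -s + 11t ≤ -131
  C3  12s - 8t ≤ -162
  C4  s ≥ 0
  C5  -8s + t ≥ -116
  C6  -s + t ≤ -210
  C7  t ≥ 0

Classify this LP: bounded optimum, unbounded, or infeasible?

The boundaries -s + t = -210 and t = 0 meet at (210, 0), but that point violates -2s - 9t ≥ 29. Every candidate vertex is excluded by some other constraint, so the feasible region is empty.

infeasible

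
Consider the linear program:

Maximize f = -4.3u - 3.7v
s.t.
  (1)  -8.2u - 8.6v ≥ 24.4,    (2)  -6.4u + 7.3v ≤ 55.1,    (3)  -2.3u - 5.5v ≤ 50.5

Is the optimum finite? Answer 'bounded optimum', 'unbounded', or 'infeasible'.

Corner points and f = -4.3u - 3.7v:
  (-32599/5745, 14783/5745) → f = 427393/28725
  (15005/1266, -17899/1266) → f = 4262/3165
  (-22390/1733, -6549/1733) → f = 1205083/17330
The feasible region has finitely many vertices and no improving ray; the maximum is 1205083/17330 at (-22390/1733, -6549/1733).

bounded optimum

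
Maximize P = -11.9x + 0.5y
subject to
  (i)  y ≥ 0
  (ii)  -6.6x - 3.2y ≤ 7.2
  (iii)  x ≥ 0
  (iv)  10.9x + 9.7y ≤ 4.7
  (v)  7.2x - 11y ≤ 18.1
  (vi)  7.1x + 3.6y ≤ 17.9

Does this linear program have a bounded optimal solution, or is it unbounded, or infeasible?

Corner points and P = -11.9x + 0.5y:
  (0, 0) → P = 0
  (47/109, 0) → P = -5593/1090
  (0, 47/97) → P = 47/194
The feasible region has finitely many vertices and no improving ray; the maximum is 47/194 at (0, 47/97).

bounded optimum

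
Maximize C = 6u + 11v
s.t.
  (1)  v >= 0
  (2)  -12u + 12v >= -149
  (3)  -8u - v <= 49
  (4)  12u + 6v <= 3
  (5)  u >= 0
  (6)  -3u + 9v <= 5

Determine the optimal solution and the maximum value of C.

u = 0, v = 1/2, maximum C = 11/2

Vertices and C = 6u + 11v:
  (1/4, 0) → C = 3/2
  (0, 0) → C = 0
  (0, 1/2) → C = 11/2

The optimum lies where 12u + 6v = 3 and u = 0.
Solving simultaneously gives u = 0, v = 1/2.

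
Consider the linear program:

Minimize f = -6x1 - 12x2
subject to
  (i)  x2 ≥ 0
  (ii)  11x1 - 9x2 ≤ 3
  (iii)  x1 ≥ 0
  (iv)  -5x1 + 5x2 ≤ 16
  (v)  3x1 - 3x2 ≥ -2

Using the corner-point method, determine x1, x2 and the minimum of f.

Corner points and f = -6x1 - 12x2:
  (3/11, 0) → f = -18/11
  (0, 0) → f = 0
  (9/2, 31/6) → f = -89
  (0, 2/3) → f = -8

At the optimal vertex, 11x1 - 9x2 = 3 and 3x1 - 3x2 = -2.
Solving simultaneously gives x1 = 9/2, x2 = 31/6.

x1 = 9/2, x2 = 31/6, minimum f = -89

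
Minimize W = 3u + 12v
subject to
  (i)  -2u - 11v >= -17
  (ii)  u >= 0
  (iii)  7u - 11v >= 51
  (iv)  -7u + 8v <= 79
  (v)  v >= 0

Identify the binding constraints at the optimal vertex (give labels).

Feasible corners and W = 3u + 12v:
  (68/9, 17/99) → W = 272/11
  (17/2, 0) → W = 51/2
  (51/7, 0) → W = 153/7

The minimum is at (51/7, 0). Substituting into each constraint, equality holds for (iii) and (v); the remaining constraints have slack.

(iii) and (v)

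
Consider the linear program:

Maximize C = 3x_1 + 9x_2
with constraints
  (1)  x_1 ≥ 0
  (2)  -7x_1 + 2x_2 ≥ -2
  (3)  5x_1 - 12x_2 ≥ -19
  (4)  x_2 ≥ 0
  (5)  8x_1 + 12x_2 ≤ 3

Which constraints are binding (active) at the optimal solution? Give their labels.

Extreme points and C = 3x_1 + 9x_2:
  (0, 0) → C = 0
  (0, 1/4) → C = 9/4
  (2/7, 0) → C = 6/7
  (3/10, 1/20) → C = 27/20

The maximum is at (0, 1/4). Substituting into each constraint, equality holds for (1) and (5); the remaining constraints have slack.

(1) and (5)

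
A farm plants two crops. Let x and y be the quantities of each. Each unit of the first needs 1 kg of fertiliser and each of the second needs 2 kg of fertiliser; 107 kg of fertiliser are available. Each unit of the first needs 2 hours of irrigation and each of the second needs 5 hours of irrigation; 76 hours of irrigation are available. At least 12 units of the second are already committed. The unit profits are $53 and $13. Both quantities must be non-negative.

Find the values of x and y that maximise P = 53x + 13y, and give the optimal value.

x = 8, y = 12, maximum P = 580

Extreme points and P = 53x + 13y:
  (0, 76/5) → P = 988/5
  (0, 12) → P = 156
  (8, 12) → P = 580

At the optimal vertex, 2x + 5y = 76 and y = 12.
Solving simultaneously gives x = 8, y = 12.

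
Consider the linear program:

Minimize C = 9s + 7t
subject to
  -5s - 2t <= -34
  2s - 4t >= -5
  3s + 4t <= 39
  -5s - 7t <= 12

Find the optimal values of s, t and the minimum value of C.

s = 262/25, t = -46/5, minimum C = 748/25

Vertices and C = 9s + 7t:
  (21/4, 31/8) → C = 595/8
  (262/25, -46/5) → C = 748/25
  (34/5, 93/20) → C = 375/4
  (321, -231) → C = 1272

At the optimal vertex, -5s - 2t = -34 and -5s - 7t = 12.
Solving simultaneously gives s = 262/25, t = -46/5.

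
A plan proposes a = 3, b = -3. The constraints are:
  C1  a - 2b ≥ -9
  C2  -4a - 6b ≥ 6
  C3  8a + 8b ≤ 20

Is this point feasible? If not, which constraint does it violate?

feasible

C1: 9 ≥ -9 ✓
C2: 6 ≥ 6 ✓
C3: 0 ≤ 20 ✓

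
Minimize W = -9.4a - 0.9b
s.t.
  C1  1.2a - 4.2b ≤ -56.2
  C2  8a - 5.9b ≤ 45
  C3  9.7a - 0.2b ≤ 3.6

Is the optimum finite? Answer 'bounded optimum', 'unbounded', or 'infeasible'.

From the feasible point (1318/2025, 27473/2025), moving in the direction (0.2, 9.7) keeps every constraint satisfied while W decreases without bound.

unbounded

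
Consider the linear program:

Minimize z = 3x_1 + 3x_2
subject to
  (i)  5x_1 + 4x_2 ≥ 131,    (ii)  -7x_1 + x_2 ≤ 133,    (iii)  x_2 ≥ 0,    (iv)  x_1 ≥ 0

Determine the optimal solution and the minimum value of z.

Extreme points and z = 3x_1 + 3x_2:
  (131/5, 0) → z = 393/5
  (0, 131/4) → z = 393/4
  (0, 133) → z = 399
The feasible region is unbounded (it extends along (1, 7), (1, 0)), but z strictly increases along every unbounded feasible direction, so there is no improving ray and the minimum is attained at a vertex.

x_1 = 131/5, x_2 = 0, minimum z = 393/5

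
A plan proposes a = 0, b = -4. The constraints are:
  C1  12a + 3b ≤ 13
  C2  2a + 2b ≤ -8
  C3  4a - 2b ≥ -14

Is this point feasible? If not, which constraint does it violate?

C1: -12 ≤ 13 ✓
C2: -8 ≤ -8 ✓
C3: 8 ≥ -14 ✓

feasible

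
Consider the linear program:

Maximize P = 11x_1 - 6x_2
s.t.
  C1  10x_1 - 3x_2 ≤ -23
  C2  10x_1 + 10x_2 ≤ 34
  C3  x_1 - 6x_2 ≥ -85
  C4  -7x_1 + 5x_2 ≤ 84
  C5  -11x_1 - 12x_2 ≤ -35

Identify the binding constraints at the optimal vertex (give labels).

C1 and C5

Vertices and P = 11x_1 - 6x_2:
  (-64/65, 57/13) → P = -2414/65
  (-19/17, 67/17) → P = -611/17
  (-67/12, 539/60) → P = -6919/60
  (-833/139, 1169/139) → P = -16177/139

The maximum is at (-19/17, 67/17). Substituting into each constraint, equality holds for C1 and C5; the remaining constraints have slack.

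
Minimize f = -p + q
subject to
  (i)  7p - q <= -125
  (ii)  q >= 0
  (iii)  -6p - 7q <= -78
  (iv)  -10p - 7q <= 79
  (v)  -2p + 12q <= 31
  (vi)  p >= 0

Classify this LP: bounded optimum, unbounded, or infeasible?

infeasible

The boundaries 7p - q = -125 and p = 0 meet at (0, 125), but that point violates -2p + 12q ≤ 31. Every candidate vertex is excluded by some other constraint, so the feasible region is empty.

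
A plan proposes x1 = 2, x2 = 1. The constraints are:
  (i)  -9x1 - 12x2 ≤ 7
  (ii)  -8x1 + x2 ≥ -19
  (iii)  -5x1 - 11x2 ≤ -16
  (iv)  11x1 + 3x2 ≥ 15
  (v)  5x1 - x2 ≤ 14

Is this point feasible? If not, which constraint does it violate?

(i): -30 ≤ 7 ✓
(ii): -15 ≥ -19 ✓
(iii): -21 ≤ -16 ✓
(iv): 25 ≥ 15 ✓
(v): 9 ≤ 14 ✓

feasible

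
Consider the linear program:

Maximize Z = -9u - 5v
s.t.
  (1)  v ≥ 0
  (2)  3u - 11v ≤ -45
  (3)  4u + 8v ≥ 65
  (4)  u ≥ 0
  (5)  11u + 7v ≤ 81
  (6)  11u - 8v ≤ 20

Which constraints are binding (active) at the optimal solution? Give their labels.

(3) and (4)

Feasible corners and Z = -9u - 5v:
  (0, 65/8) → Z = -325/8
  (193/60, 391/60) → Z = -923/15
  (0, 81/7) → Z = -405/7

The maximum is at (0, 65/8). Substituting into each constraint, equality holds for (3) and (4); the remaining constraints have slack.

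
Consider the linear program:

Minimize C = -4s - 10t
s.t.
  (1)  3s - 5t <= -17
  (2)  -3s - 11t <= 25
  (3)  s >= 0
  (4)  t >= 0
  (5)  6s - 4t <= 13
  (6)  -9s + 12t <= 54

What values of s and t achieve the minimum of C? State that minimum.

s = 31/3, t = 49/4, minimum C = -983/6

Vertices and C = -4s - 10t:
  (0, 17/5) → C = -34
  (133/18, 47/6) → C = -971/9
  (0, 9/2) → C = -45
  (31/3, 49/4) → C = -983/6

The optimum lies where 6s - 4t = 13 and -9s + 12t = 54.
Solving simultaneously gives s = 31/3, t = 49/4.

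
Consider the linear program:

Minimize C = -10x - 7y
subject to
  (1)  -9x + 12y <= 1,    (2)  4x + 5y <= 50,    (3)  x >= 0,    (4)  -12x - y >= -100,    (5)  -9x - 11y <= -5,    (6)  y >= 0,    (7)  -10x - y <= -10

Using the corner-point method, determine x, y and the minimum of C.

Feasible corners and C = -10x - 7y:
  (595/93, 454/93) → C = -9128/93
  (119/129, 100/129) → C = -630/43
  (225/28, 25/7) → C = -1475/14
  (25/3, 0) → C = -250/3
  (1, 0) → C = -10

x = 225/28, y = 25/7, minimum C = -1475/14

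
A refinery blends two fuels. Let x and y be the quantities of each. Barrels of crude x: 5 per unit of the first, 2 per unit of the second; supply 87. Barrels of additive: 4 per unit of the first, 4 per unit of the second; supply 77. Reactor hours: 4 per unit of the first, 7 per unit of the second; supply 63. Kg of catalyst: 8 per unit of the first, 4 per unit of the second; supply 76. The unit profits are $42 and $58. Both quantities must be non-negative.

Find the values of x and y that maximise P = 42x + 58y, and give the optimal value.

x = 7, y = 5, maximum P = 584

The binding constraints are 4x + 7y = 63 and 8x + 4y = 76.
Solving simultaneously gives x = 7, y = 5.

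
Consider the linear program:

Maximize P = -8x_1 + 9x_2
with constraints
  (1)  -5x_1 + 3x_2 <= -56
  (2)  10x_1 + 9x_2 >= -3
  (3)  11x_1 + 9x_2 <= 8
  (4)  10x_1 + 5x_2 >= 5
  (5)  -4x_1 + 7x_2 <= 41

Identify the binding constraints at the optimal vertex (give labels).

Vertices and P = -8x_1 + 9x_2:
  (33/5, -23/3) → P = -609/5
  (88/13, -96/13) → P = -1568/13
  (11, -113/9) → P = -201

The maximum is at (88/13, -96/13). Substituting into each constraint, equality holds for (1) and (3); the remaining constraints have slack.

(1) and (3)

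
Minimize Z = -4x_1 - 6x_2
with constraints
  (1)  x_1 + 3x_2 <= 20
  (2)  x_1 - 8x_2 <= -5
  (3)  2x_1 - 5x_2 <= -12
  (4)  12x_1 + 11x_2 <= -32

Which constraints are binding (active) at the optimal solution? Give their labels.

Feasible corners and Z = -4x_1 - 6x_2:
  (-316/25, 272/25) → Z = -368/25
  (-71/11, -2/11) → Z = 296/11
  (-146/41, 40/41) → Z = 344/41
The feasible region is unbounded (it extends along (-3, 1), (-8, -1)), but Z strictly increases along every unbounded feasible direction, so there is no improving ray and the minimum is attained at a vertex.

The minimum is at (-316/25, 272/25). Substituting into each constraint, equality holds for (1) and (4); the remaining constraints have slack.

(1) and (4)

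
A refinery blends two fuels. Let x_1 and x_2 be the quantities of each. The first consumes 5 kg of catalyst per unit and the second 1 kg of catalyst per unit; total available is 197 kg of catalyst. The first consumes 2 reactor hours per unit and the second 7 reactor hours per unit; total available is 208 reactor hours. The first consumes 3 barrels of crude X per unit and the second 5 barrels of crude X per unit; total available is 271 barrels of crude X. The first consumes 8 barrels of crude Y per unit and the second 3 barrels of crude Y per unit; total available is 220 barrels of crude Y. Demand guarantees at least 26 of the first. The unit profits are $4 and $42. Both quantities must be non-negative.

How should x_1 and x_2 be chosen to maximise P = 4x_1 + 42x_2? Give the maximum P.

Corner points and P = 4x_1 + 42x_2:
  (55/2, 0) → P = 110
  (26, 0) → P = 104
  (26, 4) → P = 272

The binding constraints are 8x_1 + 3x_2 = 220 and x_1 = 26.
Solving simultaneously gives x_1 = 26, x_2 = 4.

x_1 = 26, x_2 = 4, maximum P = 272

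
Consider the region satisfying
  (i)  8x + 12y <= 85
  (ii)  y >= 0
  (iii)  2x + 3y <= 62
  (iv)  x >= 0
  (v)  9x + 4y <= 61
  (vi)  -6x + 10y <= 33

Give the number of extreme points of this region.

Pairwise boundary intersections that survive every other constraint:
  (98/19, 277/76)
  (227/76, 387/76)
  (0, 0)
  (61/9, 0)
  (0, 33/10)

5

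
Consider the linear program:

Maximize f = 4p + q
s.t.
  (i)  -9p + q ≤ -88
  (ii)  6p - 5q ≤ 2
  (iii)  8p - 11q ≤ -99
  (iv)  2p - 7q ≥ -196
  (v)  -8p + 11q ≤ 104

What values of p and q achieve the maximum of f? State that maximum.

Extreme points and f = 4p + q:
  (1067/91, 1595/91) → f = 451/7
  (1072/91, 1640/91) → f = 456/7
  (517/26, 305/13) → f = 103
  (271/13, 320/13) → f = 108

At the optimal vertex, 6p - 5q = 2 and -8p + 11q = 104.
Solving simultaneously gives p = 271/13, q = 320/13.

p = 271/13, q = 320/13, maximum f = 108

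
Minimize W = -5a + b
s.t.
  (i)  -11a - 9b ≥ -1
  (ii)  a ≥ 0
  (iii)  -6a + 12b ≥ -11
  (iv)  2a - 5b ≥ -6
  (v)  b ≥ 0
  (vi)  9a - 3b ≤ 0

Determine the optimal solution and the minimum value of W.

a = 1/38, b = 3/38, minimum W = -1/19

Feasible corners and W = -5a + b:
  (0, 1/9) → W = 1/9
  (1/38, 3/38) → W = -1/19
  (0, 0) → W = 0

The binding constraints are -11a - 9b = -1 and 9a - 3b = 0.
Solving simultaneously gives a = 1/38, b = 3/38.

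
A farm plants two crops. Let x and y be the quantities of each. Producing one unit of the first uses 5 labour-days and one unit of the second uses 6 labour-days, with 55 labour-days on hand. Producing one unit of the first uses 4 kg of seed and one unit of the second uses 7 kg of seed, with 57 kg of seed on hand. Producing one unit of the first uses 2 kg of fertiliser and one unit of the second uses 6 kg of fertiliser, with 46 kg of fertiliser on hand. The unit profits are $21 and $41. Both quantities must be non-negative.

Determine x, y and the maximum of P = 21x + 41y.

Extreme points and P = 21x + 41y:
  (0, 0) → P = 0
  (0, 23/3) → P = 943/3
  (11, 0) → P = 231
  (43/11, 65/11) → P = 3568/11
  (2, 7) → P = 329

x = 2, y = 7, maximum P = 329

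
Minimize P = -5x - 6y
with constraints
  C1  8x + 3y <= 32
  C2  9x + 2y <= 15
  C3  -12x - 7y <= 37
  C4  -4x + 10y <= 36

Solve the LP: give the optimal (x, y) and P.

x = 39/49, y = 192/49, minimum P = -1347/49

Extreme points and P = -5x - 6y:
  (179/39, -171/13) → P = 2183/39
  (39/49, 192/49) → P = -1347/49
  (-311/74, 71/37) → P = 19/2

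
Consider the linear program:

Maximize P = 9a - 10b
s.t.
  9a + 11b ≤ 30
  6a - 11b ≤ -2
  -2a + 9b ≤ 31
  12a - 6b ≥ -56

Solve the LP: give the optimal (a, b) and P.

a = 28/15, b = 6/5, maximum P = 24/5

The binding constraints are 9a + 11b = 30 and 6a - 11b = -2.
Solving simultaneously gives a = 28/15, b = 6/5.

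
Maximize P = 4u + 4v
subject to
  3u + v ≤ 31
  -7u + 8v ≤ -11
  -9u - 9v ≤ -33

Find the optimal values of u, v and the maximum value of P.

Vertices and P = 4u + 4v:
  (259/31, 184/31) → P = 1772/31
  (41/3, -10) → P = 44/3
  (121/45, 44/45) → P = 44/3

The optimum lies where 3u + v = 31 and -7u + 8v = -11.
Solving simultaneously gives u = 259/31, v = 184/31.

u = 259/31, v = 184/31, maximum P = 1772/31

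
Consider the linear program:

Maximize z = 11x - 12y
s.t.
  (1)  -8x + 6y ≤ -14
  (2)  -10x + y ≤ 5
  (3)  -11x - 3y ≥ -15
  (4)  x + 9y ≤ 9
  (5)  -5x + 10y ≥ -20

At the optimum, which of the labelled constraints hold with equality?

Extreme points and z = 11x - 12y:
  (22/15, -17/45) → z = 62/3
  (2/5, -9/5) → z = 26
  (42/25, -29/25) → z = 162/5

The maximum is at (42/25, -29/25). Substituting into each constraint, equality holds for (3) and (5); the remaining constraints have slack.

(3) and (5)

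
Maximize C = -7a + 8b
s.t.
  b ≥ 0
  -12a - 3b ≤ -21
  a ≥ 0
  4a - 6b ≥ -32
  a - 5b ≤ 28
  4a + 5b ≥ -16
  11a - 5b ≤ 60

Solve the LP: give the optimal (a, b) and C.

a = 5/14, b = 39/7, maximum C = 589/14

Vertices and C = -7a + 8b:
  (7/4, 0) → C = -49/4
  (60/11, 0) → C = -420/11
  (5/14, 39/7) → C = 589/14
  (260/23, 296/23) → C = 548/23

At the optimal vertex, -12a - 3b = -21 and 4a - 6b = -32.
Solving simultaneously gives a = 5/14, b = 39/7.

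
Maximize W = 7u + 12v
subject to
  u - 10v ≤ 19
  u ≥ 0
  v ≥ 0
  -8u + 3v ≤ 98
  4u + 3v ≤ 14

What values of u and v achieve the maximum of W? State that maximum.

u = 0, v = 14/3, maximum W = 56

Extreme points and W = 7u + 12v:
  (0, 0) → W = 0
  (0, 14/3) → W = 56
  (7/2, 0) → W = 49/2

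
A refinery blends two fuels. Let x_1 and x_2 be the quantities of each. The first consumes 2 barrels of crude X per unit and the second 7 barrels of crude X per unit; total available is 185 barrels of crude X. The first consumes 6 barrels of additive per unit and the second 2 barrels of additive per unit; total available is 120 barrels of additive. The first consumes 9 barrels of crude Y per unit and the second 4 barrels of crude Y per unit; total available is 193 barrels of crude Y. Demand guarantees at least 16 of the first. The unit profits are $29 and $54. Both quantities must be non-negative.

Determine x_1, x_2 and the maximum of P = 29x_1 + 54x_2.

x_1 = 16, x_2 = 12, maximum P = 1112

Corner points and P = 29x_1 + 54x_2:
  (20, 0) → P = 580
  (16, 0) → P = 464
  (16, 12) → P = 1112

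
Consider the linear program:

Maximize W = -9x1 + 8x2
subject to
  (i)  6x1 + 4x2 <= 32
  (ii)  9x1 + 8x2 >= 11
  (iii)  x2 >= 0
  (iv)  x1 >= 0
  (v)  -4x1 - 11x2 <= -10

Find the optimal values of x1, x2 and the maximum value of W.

x1 = 0, x2 = 8, maximum W = 64

Vertices and W = -9x1 + 8x2:
  (16/3, 0) → W = -48
  (0, 8) → W = 64
  (0, 11/8) → W = 11
  (41/67, 46/67) → W = -1/67
  (5/2, 0) → W = -45/2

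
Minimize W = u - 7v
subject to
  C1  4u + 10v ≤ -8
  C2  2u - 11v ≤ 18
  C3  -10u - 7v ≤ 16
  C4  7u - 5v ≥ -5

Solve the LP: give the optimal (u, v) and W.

Corner points and W = u - 7v:
  (23/16, -11/8) → W = 177/16
  (-1, -2/5) → W = 9/5
  (-25/62, -53/31) → W = 717/62
  (-115/99, -62/99) → W = 29/9

u = -1, v = -2/5, minimum W = 9/5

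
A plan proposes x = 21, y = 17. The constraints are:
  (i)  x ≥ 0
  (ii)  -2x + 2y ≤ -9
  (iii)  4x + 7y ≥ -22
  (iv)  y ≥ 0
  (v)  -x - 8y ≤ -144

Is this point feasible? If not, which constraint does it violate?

not feasible — violates (ii)

Constraint (ii): -2x + 2y = -8, which is not ≤ -9. All other constraints are satisfied.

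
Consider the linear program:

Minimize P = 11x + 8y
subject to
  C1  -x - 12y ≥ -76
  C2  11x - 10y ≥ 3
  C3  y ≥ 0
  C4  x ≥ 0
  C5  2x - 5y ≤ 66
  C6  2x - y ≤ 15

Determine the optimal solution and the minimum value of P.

Feasible corners and P = 11x + 8y:
  (398/71, 833/142) → P = 7710/71
  (256/25, 137/25) → P = 3912/25
  (3/11, 0) → P = 3
  (15/2, 0) → P = 165/2

At the optimal vertex, 11x - 10y = 3 and y = 0.
Solving simultaneously gives x = 3/11, y = 0.

x = 3/11, y = 0, minimum P = 3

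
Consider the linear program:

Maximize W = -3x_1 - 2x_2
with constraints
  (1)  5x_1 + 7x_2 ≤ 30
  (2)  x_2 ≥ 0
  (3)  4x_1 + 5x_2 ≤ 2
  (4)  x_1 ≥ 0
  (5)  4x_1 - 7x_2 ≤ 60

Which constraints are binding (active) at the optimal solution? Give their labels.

(2) and (4)

Vertices and W = -3x_1 - 2x_2:
  (1/2, 0) → W = -3/2
  (0, 0) → W = 0
  (0, 2/5) → W = -4/5

The maximum is at (0, 0). Substituting into each constraint, equality holds for (2) and (4); the remaining constraints have slack.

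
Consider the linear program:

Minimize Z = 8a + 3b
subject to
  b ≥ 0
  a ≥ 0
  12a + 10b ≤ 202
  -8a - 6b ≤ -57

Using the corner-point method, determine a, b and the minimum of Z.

Feasible corners and Z = 8a + 3b:
  (101/6, 0) → Z = 404/3
  (57/8, 0) → Z = 57
  (0, 101/5) → Z = 303/5
  (0, 19/2) → Z = 57/2

a = 0, b = 19/2, minimum Z = 57/2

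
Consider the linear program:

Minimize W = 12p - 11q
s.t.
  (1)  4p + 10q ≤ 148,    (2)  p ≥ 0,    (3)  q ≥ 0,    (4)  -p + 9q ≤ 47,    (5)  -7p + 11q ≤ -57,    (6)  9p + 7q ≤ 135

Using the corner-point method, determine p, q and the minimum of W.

p = 57/7, q = 0, minimum W = 684/7

Extreme points and W = 12p - 11q:
  (57/7, 0) → W = 684/7
  (15, 0) → W = 180
  (471/37, 108/37) → W = 4464/37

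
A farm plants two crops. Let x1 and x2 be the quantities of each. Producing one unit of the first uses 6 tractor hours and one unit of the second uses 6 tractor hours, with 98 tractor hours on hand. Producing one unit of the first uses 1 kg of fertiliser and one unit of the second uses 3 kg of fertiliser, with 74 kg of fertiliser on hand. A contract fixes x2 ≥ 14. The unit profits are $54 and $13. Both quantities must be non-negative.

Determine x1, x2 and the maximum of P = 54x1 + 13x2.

x1 = 7/3, x2 = 14, maximum P = 308

The binding constraints are 6x1 + 6x2 = 98 and x2 = 14.
Solving simultaneously gives x1 = 7/3, x2 = 14.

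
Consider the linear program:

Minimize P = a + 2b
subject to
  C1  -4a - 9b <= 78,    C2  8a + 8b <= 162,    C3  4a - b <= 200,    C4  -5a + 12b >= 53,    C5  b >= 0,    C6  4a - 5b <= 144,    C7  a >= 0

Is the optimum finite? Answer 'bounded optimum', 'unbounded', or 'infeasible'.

bounded optimum

Vertices and P = a + 2b:
  (190/17, 617/68) → P = 997/34
  (0, 81/4) → P = 81/2
  (0, 53/12) → P = 53/6
The feasible region has finitely many vertices and no improving ray; the minimum is 53/6 at (0, 53/12).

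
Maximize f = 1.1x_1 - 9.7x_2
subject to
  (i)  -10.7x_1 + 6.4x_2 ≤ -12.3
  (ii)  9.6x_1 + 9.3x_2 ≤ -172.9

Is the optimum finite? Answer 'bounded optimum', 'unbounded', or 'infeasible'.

unbounded

From the feasible point (-99217/16095, -196811/16095), moving in the direction (9.3, -9.6) keeps every constraint satisfied while f increases without bound.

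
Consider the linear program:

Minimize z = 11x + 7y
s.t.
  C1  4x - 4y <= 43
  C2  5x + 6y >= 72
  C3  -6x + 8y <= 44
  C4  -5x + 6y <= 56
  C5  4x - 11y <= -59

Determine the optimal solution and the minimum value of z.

Extreme points and z = 11x + 7y:
  (65, 217/4) → z = 4379/4
  (709/28, 102/7) → z = 10655/28
  (78/19, 163/19) → z = 1999/19
  (438/79, 583/79) → z = 8899/79

x = 78/19, y = 163/19, minimum z = 1999/19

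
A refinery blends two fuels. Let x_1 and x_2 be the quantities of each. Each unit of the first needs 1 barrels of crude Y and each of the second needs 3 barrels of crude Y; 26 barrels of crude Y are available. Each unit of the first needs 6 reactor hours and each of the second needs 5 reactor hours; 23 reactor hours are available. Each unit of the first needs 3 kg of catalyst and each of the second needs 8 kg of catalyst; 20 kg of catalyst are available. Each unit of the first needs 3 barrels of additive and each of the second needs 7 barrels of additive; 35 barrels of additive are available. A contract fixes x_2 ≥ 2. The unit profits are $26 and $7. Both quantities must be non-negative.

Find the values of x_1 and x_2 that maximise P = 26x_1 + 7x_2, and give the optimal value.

x_1 = 4/3, x_2 = 2, maximum P = 146/3

Corner points and P = 26x_1 + 7x_2:
  (0, 5/2) → P = 35/2
  (0, 2) → P = 14
  (4/3, 2) → P = 146/3

The optimum lies where 3x_1 + 8x_2 = 20 and x_2 = 2.
Solving simultaneously gives x_1 = 4/3, x_2 = 2.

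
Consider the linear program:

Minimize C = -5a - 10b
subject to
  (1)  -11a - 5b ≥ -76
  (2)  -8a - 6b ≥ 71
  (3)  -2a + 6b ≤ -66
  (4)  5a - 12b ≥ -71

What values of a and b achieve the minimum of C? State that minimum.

The feasible region is unbounded (it extends along (5, -11), (-12, -5)), but C strictly increases along every unbounded feasible direction, so there is no improving ray and the minimum is attained at a vertex.

At the optimal vertex, -8a - 6b = 71 and -2a + 6b = -66.
Solving simultaneously gives a = -1/2, b = -67/6.

a = -1/2, b = -67/6, minimum C = 685/6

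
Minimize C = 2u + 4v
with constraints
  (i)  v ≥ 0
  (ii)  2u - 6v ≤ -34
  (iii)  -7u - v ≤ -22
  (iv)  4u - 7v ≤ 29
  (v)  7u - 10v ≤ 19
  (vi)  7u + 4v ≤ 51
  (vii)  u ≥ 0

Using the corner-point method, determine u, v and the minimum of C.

u = 49/22, v = 141/22, minimum C = 331/11

Corner points and C = 2u + 4v:
  (49/22, 141/22) → C = 331/11
  (17/5, 34/5) → C = 34
  (37/21, 29/3) → C = 886/21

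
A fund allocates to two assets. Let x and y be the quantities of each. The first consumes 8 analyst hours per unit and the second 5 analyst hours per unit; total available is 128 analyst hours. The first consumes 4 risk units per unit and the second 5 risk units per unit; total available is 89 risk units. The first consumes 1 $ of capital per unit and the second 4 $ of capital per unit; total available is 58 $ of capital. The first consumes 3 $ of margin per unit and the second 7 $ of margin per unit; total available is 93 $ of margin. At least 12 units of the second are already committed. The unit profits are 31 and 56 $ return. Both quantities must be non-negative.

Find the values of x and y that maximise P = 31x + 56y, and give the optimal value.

x = 3, y = 12, maximum P = 765

Vertices and P = 31x + 56y:
  (0, 93/7) → P = 744
  (0, 12) → P = 672
  (3, 12) → P = 765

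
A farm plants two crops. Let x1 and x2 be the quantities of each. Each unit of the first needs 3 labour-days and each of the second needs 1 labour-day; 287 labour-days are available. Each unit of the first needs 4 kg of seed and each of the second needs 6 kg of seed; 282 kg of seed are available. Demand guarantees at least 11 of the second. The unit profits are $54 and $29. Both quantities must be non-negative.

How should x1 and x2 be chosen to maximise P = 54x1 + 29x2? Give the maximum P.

Corner points and P = 54x1 + 29x2:
  (0, 47) → P = 1363
  (0, 11) → P = 319
  (54, 11) → P = 3235

The optimum lies where 4x1 + 6x2 = 282 and x2 = 11.
Solving simultaneously gives x1 = 54, x2 = 11.

x1 = 54, x2 = 11, maximum P = 3235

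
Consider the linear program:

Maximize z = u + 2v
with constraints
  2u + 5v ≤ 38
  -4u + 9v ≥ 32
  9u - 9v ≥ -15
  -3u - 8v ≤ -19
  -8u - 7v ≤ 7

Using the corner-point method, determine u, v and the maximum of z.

u = 91/19, v = 108/19, maximum z = 307/19

Vertices and z = u + 2v:
  (91/19, 108/19) → z = 307/19
  (89/21, 124/21) → z = 337/21
  (17/5, 76/15) → z = 203/15

The optimum lies where 2u + 5v = 38 and -4u + 9v = 32.
Solving simultaneously gives u = 91/19, v = 108/19.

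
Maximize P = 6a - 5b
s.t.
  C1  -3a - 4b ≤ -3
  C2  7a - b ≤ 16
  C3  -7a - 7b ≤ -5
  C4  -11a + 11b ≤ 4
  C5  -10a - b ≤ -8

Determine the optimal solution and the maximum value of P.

Corner points and P = 6a - 5b:
  (67/31, -27/31) → P = 537/31
  (29/37, 6/37) → P = 144/37
  (30/11, 34/11) → P = 10/11
  (84/121, 128/121) → P = -136/121

a = 67/31, b = -27/31, maximum P = 537/31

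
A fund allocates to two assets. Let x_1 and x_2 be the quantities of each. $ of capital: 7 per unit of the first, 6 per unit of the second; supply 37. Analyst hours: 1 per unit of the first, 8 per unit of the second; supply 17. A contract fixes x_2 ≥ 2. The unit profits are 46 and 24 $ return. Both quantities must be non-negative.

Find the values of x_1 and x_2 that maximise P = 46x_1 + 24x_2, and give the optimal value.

Corner points and P = 46x_1 + 24x_2:
  (0, 17/8) → P = 51
  (0, 2) → P = 48
  (1, 2) → P = 94

The binding constraints are x_1 + 8x_2 = 17 and x_2 = 2.
Solving simultaneously gives x_1 = 1, x_2 = 2.

x_1 = 1, x_2 = 2, maximum P = 94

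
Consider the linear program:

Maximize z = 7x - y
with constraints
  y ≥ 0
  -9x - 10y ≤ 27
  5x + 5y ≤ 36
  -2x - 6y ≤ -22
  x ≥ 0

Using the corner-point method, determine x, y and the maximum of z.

x = 53/10, y = 19/10, maximum z = 176/5

Corner points and z = 7x - y:
  (53/10, 19/10) → z = 176/5
  (0, 36/5) → z = -36/5
  (0, 11/3) → z = -11/3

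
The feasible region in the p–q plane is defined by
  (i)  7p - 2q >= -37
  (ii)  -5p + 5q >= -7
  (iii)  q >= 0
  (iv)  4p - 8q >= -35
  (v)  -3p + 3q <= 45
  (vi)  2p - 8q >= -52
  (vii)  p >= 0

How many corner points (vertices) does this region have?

Of the 20 pairwise boundary intersections, those satisfying every inequality are:
  (7/5, 0)
  (158/15, 137/15)
  (0, 0)
  (17/2, 69/8)
  (0, 35/8)

5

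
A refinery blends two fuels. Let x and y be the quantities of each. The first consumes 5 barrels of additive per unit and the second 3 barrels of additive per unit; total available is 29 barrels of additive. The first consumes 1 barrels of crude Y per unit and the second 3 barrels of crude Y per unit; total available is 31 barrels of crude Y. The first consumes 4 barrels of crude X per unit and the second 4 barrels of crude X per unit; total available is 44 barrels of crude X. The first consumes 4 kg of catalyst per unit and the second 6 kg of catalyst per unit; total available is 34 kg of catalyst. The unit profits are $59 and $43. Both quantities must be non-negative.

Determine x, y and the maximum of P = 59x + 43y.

Corner points and P = 59x + 43y:
  (0, 0) → P = 0
  (0, 17/3) → P = 731/3
  (29/5, 0) → P = 1711/5
  (4, 3) → P = 365

The optimum lies where 5x + 3y = 29 and 4x + 6y = 34.
Solving simultaneously gives x = 4, y = 3.

x = 4, y = 3, maximum P = 365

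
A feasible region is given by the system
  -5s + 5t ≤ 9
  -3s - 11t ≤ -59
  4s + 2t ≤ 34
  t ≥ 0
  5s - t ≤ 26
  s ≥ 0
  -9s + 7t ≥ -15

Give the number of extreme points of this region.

The feasible vertices (each the meet of two boundaries and inside every other half-plane) are:
  (14/5, 23/5)
  (76/15, 103/15)
  (289/60, 81/20)
  (134/23, 123/23)

4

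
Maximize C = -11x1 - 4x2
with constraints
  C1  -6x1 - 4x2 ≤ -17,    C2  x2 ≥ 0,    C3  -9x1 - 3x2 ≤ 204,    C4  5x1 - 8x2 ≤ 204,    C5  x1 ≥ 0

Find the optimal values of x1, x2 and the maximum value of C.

Corner points and C = -11x1 - 4x2:
  (17/6, 0) → C = -187/6
  (0, 17/4) → C = -17
  (204/5, 0) → C = -2244/5
The feasible region is unbounded (it extends along (0, 1), (8, 5)), but C strictly decreases along every unbounded feasible direction, so there is no improving ray and the maximum is attained at a vertex.

x1 = 0, x2 = 17/4, maximum C = -17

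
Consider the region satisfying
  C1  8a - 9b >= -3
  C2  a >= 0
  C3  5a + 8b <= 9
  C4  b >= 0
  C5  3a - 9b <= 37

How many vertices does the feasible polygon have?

Pairwise boundary intersections that survive every other constraint:
  (0, 1/3)
  (57/109, 87/109)
  (0, 0)
  (9/5, 0)

4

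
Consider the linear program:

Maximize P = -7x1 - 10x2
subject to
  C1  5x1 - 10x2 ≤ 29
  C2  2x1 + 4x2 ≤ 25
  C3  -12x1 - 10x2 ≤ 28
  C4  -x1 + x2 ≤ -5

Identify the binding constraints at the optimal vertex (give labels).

Extreme points and P = -7x1 - 10x2:
  (183/20, 67/40) → P = -404/5
  (21/5, -4/5) → P = -107/5
  (15/2, 5/2) → P = -155/2

The maximum is at (21/5, -4/5). Substituting into each constraint, equality holds for C1 and C4; the remaining constraints have slack.

C1 and C4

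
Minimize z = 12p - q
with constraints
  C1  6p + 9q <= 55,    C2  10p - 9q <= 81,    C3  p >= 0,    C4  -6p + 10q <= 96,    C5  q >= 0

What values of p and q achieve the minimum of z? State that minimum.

Corner points and z = 12p - q:
  (17/2, 4/9) → z = 914/9
  (0, 55/9) → z = -55/9
  (81/10, 0) → z = 486/5
  (0, 0) → z = 0

p = 0, q = 55/9, minimum z = -55/9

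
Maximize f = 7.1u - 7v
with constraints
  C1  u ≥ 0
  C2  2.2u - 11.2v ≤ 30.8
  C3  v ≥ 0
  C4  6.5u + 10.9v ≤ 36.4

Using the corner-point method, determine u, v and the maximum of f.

Vertices and f = 7.1u - 7v:
  (0, 0) → f = 0
  (0, 364/109) → f = -2548/109
  (28/5, 0) → f = 994/25

u = 5.6, v = 0, maximum f = 39.76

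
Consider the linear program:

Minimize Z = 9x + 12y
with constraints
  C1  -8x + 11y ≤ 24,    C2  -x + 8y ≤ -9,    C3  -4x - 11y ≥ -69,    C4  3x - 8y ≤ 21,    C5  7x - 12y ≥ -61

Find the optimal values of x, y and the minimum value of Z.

Corner points and Z = 9x + 12y:
  (-291/53, -96/53) → Z = -3771/53
  (-423/31, -240/31) → Z = -6687/31
  (6, -3/8) → Z = 99/2

x = -423/31, y = -240/31, minimum Z = -6687/31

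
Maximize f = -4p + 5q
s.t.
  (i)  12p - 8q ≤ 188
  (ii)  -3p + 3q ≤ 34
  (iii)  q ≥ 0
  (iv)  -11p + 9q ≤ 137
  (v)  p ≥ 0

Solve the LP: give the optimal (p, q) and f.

p = 209/3, q = 81, maximum f = 379/3

Extreme points and f = -4p + 5q:
  (209/3, 81) → f = 379/3
  (47/3, 0) → f = -188/3
  (0, 34/3) → f = 170/3
  (0, 0) → f = 0

The optimum lies where 12p - 8q = 188 and -3p + 3q = 34.
Solving simultaneously gives p = 209/3, q = 81.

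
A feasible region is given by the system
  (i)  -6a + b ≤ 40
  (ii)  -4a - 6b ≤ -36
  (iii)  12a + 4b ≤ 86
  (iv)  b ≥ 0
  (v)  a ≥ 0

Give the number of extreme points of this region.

3

Pairwise boundary intersections that survive every other constraint:
  (93/14, 11/7)
  (0, 6)
  (0, 43/2)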